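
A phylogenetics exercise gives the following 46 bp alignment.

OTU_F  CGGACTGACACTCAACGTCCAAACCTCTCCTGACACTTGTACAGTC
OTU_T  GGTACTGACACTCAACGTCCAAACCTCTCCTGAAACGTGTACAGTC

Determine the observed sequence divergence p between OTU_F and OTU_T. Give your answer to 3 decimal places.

The sequences differ at positions 1 (C/G), 3 (G/T), 34 (C/A), 37 (T/G).
There are 4 differences over 46 sites, so p = 4/46 = 0.087.

0.087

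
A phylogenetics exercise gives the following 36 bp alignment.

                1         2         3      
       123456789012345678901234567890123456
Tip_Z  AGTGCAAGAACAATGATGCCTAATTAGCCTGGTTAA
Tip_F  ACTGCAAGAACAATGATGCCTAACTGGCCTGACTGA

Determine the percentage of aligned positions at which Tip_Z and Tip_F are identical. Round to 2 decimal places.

The sequences differ at positions 2 (G/C), 24 (T/C), 26 (A/G), 32 (G/A), 33 (T/C), 35 (A/G).
30 of the 36 sites match, so the percent identity is 30/36 × 100 = 83.33%.

83.33%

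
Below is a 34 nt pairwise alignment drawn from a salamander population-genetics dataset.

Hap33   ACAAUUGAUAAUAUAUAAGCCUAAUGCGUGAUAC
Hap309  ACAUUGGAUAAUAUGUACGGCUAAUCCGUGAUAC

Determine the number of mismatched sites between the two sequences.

6

Differing sites — 4:A/U; 6:U/G; 15:A/G; 18:A/C; 20:C/G; 26:G/C.
That gives 6 mismatches out of 34 aligned sites, so the Hamming distance is 6.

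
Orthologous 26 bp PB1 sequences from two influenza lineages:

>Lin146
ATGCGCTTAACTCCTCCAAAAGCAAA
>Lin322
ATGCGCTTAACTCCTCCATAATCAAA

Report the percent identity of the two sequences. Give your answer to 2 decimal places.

Differing sites — 19:A/T; 22:G/T.
24 of the 26 sites match, so the percent identity is 24/26 × 100 = 92.31%.

92.31%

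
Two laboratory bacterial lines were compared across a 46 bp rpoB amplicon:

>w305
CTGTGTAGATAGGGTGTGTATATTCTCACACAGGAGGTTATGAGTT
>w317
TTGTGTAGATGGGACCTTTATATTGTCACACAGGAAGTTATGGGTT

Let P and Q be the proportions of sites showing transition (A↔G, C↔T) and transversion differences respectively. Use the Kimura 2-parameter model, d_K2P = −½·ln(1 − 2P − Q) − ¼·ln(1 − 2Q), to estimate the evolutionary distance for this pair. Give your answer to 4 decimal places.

0.2323

The sequences differ at positions 1 (C/T, transition), 11 (A/G, transition), 14 (G/A, transition), 15 (T/C, transition), 16 (G/C, transversion), 18 (G/T, transversion), 25 (C/G, transversion), 36 (G/A, transition), 43 (A/G, transition).
Of the 9 differences, 6 transitions and 3 transversions over 46 sites: P = 6/46 = 0.130435, Q = 3/46 = 0.065217.
d = −0.5·ln(0.673913) − 0.25·ln(0.869566) = −0.5·(-0.394654) − 0.25·(-0.139761) = 0.2323.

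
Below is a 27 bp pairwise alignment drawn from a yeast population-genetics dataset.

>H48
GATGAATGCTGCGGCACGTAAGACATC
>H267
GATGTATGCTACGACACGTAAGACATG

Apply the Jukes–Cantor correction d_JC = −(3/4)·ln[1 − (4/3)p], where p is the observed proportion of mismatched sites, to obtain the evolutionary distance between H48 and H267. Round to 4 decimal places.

The sequences differ at positions 5 (A/T), 11 (G/A), 14 (G/A), 27 (C/G).
p = 4/27 = 0.148148.
d = −0.75 · ln(1 − (4/3)·0.148148) = −0.75 · ln(0.802469) = −0.75 · (-0.220062) = 0.1650.

0.1650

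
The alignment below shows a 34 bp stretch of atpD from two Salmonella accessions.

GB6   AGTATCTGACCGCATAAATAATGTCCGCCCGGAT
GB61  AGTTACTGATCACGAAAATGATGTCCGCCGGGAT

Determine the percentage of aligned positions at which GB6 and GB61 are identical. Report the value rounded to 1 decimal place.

76.5%

Differing sites — 4:A/T; 5:T/A; 10:C/T; 12:G/A; 14:A/G; 15:T/A; 20:A/G; 30:C/G.
26 of the 34 sites match, so the percent identity is 26/34 × 100 = 76.5%.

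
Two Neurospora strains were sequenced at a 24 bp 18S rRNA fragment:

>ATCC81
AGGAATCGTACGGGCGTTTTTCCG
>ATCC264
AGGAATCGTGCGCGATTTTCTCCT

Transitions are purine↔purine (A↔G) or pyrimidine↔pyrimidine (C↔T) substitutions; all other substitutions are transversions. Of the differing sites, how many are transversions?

4

The sequences differ at positions 10 (A/G, transition), 13 (G/C, transversion), 15 (C/A, transversion), 16 (G/T, transversion), 20 (T/C, transition), 24 (G/T, transversion).
Of the 6 differences, 2 transitions and 4 transversions, so the answer is 4.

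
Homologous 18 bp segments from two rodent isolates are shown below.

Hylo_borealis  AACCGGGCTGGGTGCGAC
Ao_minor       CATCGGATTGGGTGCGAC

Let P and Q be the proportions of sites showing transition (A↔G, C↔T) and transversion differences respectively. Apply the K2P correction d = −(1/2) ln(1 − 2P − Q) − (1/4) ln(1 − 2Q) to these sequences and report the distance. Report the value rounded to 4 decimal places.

0.2757

Mismatches occur at site 1 (A/C, transversion), site 3 (C/T, transition), site 7 (G/A, transition), site 8 (C/T, transition).
Of the 4 differences, 3 transitions and 1 transversion over 18 sites: P = 3/18 = 0.166667, Q = 1/18 = 0.055556.
d = −0.5·ln(0.611110) − 0.25·ln(0.888888) = −0.5·(-0.492478) − 0.25·(-0.117784) = 0.2757.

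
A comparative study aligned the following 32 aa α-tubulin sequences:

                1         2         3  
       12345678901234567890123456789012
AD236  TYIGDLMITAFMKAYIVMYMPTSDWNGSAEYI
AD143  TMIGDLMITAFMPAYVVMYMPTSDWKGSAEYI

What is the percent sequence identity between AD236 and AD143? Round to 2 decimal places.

87.50%

The sequences differ at positions 2 (Y/M), 13 (K/P), 16 (I/V), 26 (N/K).
28 of the 32 sites match, so the percent identity is 28/32 × 100 = 87.50%.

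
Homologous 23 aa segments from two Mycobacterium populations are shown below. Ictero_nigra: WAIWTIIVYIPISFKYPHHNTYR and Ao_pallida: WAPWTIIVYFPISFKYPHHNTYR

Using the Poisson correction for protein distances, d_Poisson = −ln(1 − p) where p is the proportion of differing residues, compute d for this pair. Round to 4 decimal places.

Mismatches occur at site 3 (I/P), site 10 (I/F).
p = 2/23 = 0.086957.
d = −ln(1 − 0.086957) = −ln(0.913043) = 0.0910.

0.0910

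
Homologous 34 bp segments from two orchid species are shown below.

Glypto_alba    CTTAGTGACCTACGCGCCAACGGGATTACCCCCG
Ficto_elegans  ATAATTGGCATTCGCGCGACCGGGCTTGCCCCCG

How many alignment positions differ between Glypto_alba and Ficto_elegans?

10

Mismatches occur at site 1 (C/A), site 3 (T/A), site 5 (G/T), site 8 (A/G), site 10 (C/A), site 12 (A/T), site 18 (C/G), site 20 (A/C), site 25 (A/C), site 28 (A/G).
That gives 10 mismatches out of 34 aligned sites, so the Hamming distance is 10.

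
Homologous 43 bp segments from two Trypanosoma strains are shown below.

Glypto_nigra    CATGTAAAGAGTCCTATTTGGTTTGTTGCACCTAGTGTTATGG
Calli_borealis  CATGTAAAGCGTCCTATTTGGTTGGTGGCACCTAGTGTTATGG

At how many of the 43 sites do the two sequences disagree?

3

Mismatches occur at site 10 (A→C), site 24 (T→G), site 27 (T→G).
That gives 3 mismatches out of 43 aligned sites, so the Hamming distance is 3.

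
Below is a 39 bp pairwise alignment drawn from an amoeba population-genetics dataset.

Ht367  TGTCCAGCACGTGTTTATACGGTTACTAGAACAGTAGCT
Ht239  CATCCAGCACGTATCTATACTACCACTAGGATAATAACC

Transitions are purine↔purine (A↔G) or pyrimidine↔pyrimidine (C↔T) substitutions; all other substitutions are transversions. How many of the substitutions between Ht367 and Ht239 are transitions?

12

The sequences differ at positions 1 (T/C, transition), 2 (G/A, transition), 13 (G/A, transition), 15 (T/C, transition), 21 (G/T, transversion), 22 (G/A, transition), 23 (T/C, transition), 24 (T/C, transition), 30 (A/G, transition), 32 (C/T, transition), 34 (G/A, transition), 37 (G/A, transition), 39 (T/C, transition).
Of the 13 differences, 12 transitions and 1 transversion, so the answer is 12.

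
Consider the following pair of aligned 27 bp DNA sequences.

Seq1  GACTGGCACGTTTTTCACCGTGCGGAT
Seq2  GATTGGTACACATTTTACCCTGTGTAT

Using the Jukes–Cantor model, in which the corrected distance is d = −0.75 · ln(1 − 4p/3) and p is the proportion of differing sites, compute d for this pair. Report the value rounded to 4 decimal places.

Mismatches occur at site 3 (C→T), site 7 (C→T), site 10 (G→A), site 11 (T→C), site 12 (T→A), site 16 (C→T), site 20 (G→C), site 23 (C→T), site 25 (G→T).
p = 9/27 = 0.333333.
d = −0.75 · ln(1 − (4/3)·0.333333) = −0.75 · ln(0.555556) = −0.75 · (-0.587786) = 0.4408.

0.4408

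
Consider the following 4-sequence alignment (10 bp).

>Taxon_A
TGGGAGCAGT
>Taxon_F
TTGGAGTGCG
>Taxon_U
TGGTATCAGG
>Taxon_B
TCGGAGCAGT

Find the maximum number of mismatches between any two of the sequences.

6

Pairwise Hamming distances:
  Taxon_A vs Taxon_F: 5
  Taxon_A vs Taxon_U: 3
  Taxon_A vs Taxon_B: 1
  Taxon_F vs Taxon_U: 6
  Taxon_F vs Taxon_B: 5
  Taxon_U vs Taxon_B: 4
The largest is 6, between Taxon_F and Taxon_U.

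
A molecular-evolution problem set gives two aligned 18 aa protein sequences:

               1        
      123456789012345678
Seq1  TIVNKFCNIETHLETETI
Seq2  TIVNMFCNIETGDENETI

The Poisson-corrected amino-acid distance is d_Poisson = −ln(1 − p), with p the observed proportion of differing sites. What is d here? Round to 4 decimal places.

Differing sites — 5:K/M; 12:H/G; 13:L/D; 15:T/N.
p = 4/18 = 0.222222.
d = −ln(1 − 0.222222) = −ln(0.777778) = 0.2513.

0.2513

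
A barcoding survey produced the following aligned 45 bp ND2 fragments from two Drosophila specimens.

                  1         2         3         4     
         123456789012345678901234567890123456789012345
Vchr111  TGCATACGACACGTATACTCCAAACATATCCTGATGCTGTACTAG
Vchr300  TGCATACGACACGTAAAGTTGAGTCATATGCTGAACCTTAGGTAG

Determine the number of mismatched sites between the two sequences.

13

Differing sites — 16:T/A; 18:C/G; 20:C/T; 21:C/G; 23:A/G; 24:A/T; 30:C/G; 35:T/A; 36:G/C; 39:G/T; 40:T/A; 41:A/G; 42:C/G.
That gives 13 mismatches out of 45 aligned sites, so the Hamming distance is 13.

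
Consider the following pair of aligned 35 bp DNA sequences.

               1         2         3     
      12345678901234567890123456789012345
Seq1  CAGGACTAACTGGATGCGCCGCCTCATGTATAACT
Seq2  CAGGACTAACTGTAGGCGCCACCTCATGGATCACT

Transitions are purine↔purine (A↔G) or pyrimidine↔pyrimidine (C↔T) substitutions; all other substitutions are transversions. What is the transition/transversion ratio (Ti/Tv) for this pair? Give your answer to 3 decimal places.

Mismatches occur at site 13 (G/T, transversion), site 15 (T/G, transversion), site 21 (G/A, transition), site 29 (T/G, transversion), site 32 (A/C, transversion).
Of the 5 differences, 1 transition and 4 transversions, so Ti/Tv = 1/4 = 0.250.

0.250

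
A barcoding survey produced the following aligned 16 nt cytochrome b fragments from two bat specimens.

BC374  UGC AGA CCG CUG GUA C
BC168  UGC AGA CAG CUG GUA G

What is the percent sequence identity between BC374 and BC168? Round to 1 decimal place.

87.5%

Mismatches occur at site 8 (C↔A), site 16 (C↔G).
14 of the 16 sites match, so the percent identity is 14/16 × 100 = 87.5%.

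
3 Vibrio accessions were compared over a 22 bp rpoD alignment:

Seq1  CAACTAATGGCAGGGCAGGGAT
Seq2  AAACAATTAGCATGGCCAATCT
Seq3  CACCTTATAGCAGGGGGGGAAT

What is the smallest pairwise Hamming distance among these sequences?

Pairwise Hamming distances:
  Seq1 vs Seq2: 10
  Seq1 vs Seq3: 6
  Seq2 vs Seq3: 12
The smallest is 6, between Seq1 and Seq3.

6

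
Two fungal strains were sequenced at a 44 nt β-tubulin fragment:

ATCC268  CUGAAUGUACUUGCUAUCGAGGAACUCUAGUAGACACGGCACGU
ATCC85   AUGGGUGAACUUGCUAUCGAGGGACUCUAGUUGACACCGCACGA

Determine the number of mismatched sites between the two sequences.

The sequences differ at positions 1 (C/A), 4 (A/G), 5 (A/G), 8 (U/A), 23 (A/G), 32 (A/U), 38 (G/C), 44 (U/A).
That gives 8 mismatches out of 44 aligned sites, so the Hamming distance is 8.

8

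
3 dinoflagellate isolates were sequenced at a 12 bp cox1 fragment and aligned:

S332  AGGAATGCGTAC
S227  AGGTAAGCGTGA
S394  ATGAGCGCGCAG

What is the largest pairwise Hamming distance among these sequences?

7

Pairwise Hamming distances:
  S332 vs S227: 4
  S332 vs S394: 5
  S227 vs S394: 7
The largest is 7, between S227 and S394.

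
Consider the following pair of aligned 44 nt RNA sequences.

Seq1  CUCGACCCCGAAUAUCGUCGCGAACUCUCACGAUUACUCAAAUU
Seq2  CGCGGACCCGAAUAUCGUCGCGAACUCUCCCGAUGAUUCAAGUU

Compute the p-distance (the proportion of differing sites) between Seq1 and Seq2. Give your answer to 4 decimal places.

0.1591

The sequences differ at positions 2 (U/G), 5 (A/G), 6 (C/A), 30 (A/C), 35 (U/G), 37 (C/U), 42 (A/G).
There are 7 differences over 44 sites, so p = 7/44 = 0.1591.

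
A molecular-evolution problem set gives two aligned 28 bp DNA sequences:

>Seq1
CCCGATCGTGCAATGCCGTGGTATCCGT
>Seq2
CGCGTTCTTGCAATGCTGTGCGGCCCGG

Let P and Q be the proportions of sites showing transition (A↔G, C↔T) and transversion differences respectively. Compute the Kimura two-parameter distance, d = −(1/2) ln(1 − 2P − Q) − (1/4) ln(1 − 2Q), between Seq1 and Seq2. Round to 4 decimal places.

Differing sites — 2:C/G (Tv); 5:A/T (Tv); 8:G/T (Tv); 17:C/T (Ti); 21:G/C (Tv); 22:T/G (Tv); 23:A/G (Ti); 24:T/C (Ti); 28:T/G (Tv).
Of the 9 differences, 3 transitions and 6 transversions over 28 sites: P = 3/28 = 0.107143, Q = 6/28 = 0.214286.
d = −0.5·ln(0.571428) − 0.25·ln(0.571428) = −0.5·(-0.559617) − 0.25·(-0.559617) = 0.4197.

0.4197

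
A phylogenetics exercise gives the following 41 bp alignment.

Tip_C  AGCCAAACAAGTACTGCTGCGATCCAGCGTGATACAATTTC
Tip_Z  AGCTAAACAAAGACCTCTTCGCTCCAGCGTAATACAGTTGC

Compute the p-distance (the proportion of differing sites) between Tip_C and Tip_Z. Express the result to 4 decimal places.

0.2439

The sequences differ at positions 4 (C/T), 11 (G/A), 12 (T/G), 15 (T/C), 16 (G/T), 19 (G/T), 22 (A/C), 31 (G/A), 37 (A/G), 40 (T/G).
There are 10 differences over 41 sites, so p = 10/41 = 0.2439.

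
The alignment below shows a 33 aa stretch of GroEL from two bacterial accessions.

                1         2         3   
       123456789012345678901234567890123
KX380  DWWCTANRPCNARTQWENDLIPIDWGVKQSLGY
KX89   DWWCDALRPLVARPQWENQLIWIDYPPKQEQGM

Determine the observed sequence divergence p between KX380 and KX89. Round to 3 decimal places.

Differing sites — 5:T/D; 7:N/L; 10:C/L; 11:N/V; 14:T/P; 19:D/Q; 22:P/W; 25:W/Y; 26:G/P; 27:V/P; 30:S/E; 31:L/Q; 33:Y/M.
There are 13 differences over 33 sites, so p = 13/33 = 0.394.

0.394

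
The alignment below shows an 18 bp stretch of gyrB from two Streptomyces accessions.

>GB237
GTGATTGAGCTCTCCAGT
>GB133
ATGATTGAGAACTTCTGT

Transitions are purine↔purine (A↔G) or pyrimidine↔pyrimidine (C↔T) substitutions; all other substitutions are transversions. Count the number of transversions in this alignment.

3

The sequences differ at positions 1 (G/A, transition), 10 (C/A, transversion), 11 (T/A, transversion), 14 (C/T, transition), 16 (A/T, transversion).
Of the 5 differences, 2 transitions and 3 transversions, so the answer is 3.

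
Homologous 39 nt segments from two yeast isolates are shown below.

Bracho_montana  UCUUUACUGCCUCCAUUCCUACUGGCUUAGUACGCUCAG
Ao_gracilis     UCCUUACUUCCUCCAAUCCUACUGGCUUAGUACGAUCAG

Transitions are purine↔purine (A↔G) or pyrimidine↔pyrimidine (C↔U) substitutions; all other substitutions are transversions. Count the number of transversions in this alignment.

The sequences differ at positions 3 (U/C, transition), 9 (G/U, transversion), 16 (U/A, transversion), 35 (C/A, transversion).
Of the 4 differences, 1 transition and 3 transversions, so the answer is 3.

3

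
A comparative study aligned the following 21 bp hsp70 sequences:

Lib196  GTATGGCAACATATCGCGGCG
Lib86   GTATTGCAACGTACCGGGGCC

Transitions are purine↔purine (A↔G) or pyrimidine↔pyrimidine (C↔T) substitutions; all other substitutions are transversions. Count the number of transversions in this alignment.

3

Mismatches occur at site 5 (G↔T, transversion), site 11 (A↔G, transition), site 14 (T↔C, transition), site 17 (C↔G, transversion), site 21 (G↔C, transversion).
Of the 5 differences, 2 transitions and 3 transversions, so the answer is 3.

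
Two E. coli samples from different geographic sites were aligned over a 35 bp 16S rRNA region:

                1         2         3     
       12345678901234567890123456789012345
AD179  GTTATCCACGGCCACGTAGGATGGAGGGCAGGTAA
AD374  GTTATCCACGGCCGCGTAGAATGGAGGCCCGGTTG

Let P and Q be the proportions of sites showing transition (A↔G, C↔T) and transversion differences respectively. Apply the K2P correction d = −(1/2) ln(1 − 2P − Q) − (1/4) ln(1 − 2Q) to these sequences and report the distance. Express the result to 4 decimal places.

0.1956

Differing sites — 14:A/G (Ti); 20:G/A (Ti); 28:G/C (Tv); 30:A/C (Tv); 34:A/T (Tv); 35:A/G (Ti).
Of the 6 differences, 3 transitions and 3 transversions over 35 sites: P = 3/35 = 0.085714, Q = 3/35 = 0.085714.
d = −0.5·ln(0.742858) − 0.25·ln(0.828572) = −0.5·(-0.297250) − 0.25·(-0.188052) = 0.1956.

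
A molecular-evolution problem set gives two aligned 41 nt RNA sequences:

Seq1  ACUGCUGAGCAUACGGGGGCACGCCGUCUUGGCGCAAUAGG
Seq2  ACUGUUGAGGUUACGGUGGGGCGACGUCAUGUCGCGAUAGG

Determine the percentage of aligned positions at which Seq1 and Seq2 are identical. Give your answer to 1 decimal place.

75.6%

Differing sites — 5:C/U; 10:C/G; 11:A/U; 17:G/U; 20:C/G; 21:A/G; 24:C/A; 29:U/A; 32:G/U; 36:A/G.
31 of the 41 sites match, so the percent identity is 31/41 × 100 = 75.6%.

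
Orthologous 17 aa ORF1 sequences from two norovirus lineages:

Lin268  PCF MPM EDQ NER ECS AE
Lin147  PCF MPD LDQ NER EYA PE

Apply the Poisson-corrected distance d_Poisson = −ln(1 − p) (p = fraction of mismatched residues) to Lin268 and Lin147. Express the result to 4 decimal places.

Mismatches occur at site 6 (M→D), site 7 (E→L), site 14 (C→Y), site 15 (S→A), site 16 (A→P).
p = 5/17 = 0.294118.
d = −ln(1 − 0.294118) = −ln(0.705882) = 0.3483.

0.3483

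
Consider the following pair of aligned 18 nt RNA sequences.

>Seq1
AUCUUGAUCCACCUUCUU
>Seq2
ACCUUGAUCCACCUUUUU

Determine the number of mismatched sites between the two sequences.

The sequences differ at positions 2 (U/C), 16 (C/U).
That gives 2 mismatches out of 18 aligned sites, so the Hamming distance is 2.

2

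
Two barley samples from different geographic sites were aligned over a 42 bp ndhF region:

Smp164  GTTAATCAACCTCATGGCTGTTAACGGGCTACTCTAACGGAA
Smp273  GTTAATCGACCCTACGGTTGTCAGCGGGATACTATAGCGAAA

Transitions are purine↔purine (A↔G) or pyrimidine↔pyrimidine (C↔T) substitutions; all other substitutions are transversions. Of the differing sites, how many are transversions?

Differing sites — 8:A/G (Ti); 12:T/C (Ti); 13:C/T (Ti); 15:T/C (Ti); 18:C/T (Ti); 22:T/C (Ti); 24:A/G (Ti); 29:C/A (Tv); 34:C/A (Tv); 37:A/G (Ti); 40:G/A (Ti).
Of the 11 differences, 9 transitions and 2 transversions, so the answer is 2.

2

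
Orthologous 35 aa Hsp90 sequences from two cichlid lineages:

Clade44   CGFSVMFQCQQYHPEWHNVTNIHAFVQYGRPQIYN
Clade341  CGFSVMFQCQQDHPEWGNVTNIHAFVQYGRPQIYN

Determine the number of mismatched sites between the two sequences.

Differing sites — 12:Y/D; 17:H/G.
That gives 2 mismatches out of 35 aligned sites, so the Hamming distance is 2.

2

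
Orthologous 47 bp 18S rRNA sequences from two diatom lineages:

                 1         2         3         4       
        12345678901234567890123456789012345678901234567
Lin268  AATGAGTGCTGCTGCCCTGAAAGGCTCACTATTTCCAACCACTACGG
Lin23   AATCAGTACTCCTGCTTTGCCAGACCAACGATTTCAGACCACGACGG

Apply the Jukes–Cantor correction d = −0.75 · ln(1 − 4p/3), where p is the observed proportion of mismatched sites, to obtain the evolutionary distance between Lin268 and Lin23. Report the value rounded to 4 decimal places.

0.3796

Differing sites — 4:G/C; 8:G/A; 11:G/C; 16:C/T; 17:C/T; 20:A/C; 21:A/C; 24:G/A; 26:T/C; 27:C/A; 30:T/G; 36:C/A; 37:A/G; 43:T/G.
p = 14/47 = 0.297872.
d = −0.75 · ln(1 − (4/3)·0.297872) = −0.75 · ln(0.602837) = −0.75 · (-0.506108) = 0.3796.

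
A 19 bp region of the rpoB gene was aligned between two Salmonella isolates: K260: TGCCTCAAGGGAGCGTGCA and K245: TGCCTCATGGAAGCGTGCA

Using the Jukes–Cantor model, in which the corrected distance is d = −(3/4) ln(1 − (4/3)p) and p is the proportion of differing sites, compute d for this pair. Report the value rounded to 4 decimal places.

0.1134

Differing sites — 8:A/T; 11:G/A.
p = 2/19 = 0.105263.
d = −0.75 · ln(1 − (4/3)·0.105263) = −0.75 · ln(0.859649) = −0.75 · (-0.151231) = 0.1134.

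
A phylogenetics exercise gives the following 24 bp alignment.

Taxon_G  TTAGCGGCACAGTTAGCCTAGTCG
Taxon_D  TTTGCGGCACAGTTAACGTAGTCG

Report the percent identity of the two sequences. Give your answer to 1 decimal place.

87.5%

Differing sites — 3:A/T; 16:G/A; 18:C/G.
21 of the 24 sites match, so the percent identity is 21/24 × 100 = 87.5%.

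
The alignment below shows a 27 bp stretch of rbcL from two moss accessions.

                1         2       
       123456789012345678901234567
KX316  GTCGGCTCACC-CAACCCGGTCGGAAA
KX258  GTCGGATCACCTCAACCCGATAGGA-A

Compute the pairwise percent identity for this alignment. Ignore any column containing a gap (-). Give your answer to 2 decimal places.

88.00%

Excluding the 2 gap columns leaves 25 comparable sites.
The sequences differ at positions 6 (C/A), 20 (G/A), 22 (C/A).
22 of the 25 comparable sites match, so the percent identity is 22/25 × 100 = 88.00%.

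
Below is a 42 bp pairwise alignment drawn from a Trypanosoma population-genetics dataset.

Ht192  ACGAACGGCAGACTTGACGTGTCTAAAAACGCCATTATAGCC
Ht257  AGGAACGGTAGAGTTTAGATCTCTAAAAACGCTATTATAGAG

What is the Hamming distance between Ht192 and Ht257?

Mismatches occur at site 2 (C→G), site 9 (C→T), site 13 (C→G), site 16 (G→T), site 18 (C→G), site 19 (G→A), site 21 (G→C), site 33 (C→T), site 41 (C→A), site 42 (C→G).
That gives 10 mismatches out of 42 aligned sites, so the Hamming distance is 10.

10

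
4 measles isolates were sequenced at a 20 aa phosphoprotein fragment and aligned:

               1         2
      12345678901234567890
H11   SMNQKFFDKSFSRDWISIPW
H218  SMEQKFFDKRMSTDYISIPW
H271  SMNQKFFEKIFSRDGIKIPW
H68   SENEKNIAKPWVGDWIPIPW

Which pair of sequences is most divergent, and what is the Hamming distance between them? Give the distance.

12

Pairwise Hamming distances:
  H11 vs H218: 5
  H11 vs H271: 4
  H11 vs H68: 10
  H218 vs H271: 7
  H218 vs H68: 12
  H271 vs H68: 11
The largest is 12, between H218 and H68.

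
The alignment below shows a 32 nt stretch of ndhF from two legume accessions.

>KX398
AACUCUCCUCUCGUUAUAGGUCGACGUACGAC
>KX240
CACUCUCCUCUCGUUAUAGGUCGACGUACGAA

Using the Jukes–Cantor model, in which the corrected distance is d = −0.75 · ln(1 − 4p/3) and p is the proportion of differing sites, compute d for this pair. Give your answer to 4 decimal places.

Differing sites — 1:A/C; 32:C/A.
p = 2/32 = 0.062500.
d = −0.75 · ln(1 − (4/3)·0.062500) = −0.75 · ln(0.916667) = −0.75 · (-0.087011) = 0.0653.

0.0653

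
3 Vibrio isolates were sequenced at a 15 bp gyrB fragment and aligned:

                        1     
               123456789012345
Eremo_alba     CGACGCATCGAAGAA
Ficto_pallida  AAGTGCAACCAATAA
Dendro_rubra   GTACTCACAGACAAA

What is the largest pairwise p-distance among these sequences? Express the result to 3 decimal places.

0.667

Pairwise Hamming distances:
  Eremo_alba vs Ficto_pallida: 7
  Eremo_alba vs Dendro_rubra: 7
  Ficto_pallida vs Dendro_rubra: 10
The largest is 10 mismatches, between Ficto_pallida and Dendro_rubra; p = 10/15 = 0.667.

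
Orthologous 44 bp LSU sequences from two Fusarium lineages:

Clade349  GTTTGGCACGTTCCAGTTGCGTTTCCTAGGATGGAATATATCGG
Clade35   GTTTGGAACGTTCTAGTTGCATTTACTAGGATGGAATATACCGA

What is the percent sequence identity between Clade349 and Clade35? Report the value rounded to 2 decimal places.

86.36%

Mismatches occur at site 7 (C/A), site 14 (C/T), site 21 (G/A), site 25 (C/A), site 41 (T/C), site 44 (G/A).
38 of the 44 sites match, so the percent identity is 38/44 × 100 = 86.36%.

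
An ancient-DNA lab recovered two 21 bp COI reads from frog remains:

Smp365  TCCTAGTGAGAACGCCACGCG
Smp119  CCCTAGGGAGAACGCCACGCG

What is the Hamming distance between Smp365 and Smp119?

2

Mismatches occur at site 1 (T/C), site 7 (T/G).
That gives 2 mismatches out of 21 aligned sites, so the Hamming distance is 2.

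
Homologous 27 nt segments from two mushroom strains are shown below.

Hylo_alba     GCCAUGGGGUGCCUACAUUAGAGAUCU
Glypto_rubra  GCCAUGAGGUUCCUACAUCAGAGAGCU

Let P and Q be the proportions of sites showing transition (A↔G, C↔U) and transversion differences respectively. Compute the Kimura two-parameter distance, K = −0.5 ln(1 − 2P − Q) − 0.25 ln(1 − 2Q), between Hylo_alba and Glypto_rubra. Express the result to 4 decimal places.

Differing sites — 7:G/A (Ti); 11:G/U (Tv); 19:U/C (Ti); 25:U/G (Tv).
Of the 4 differences, 2 transitions and 2 transversions over 27 sites: P = 2/27 = 0.074074, Q = 2/27 = 0.074074.
d = −0.5·ln(0.777778) − 0.25·ln(0.851852) = −0.5·(-0.251314) − 0.25·(-0.160342) = 0.1657.

0.1657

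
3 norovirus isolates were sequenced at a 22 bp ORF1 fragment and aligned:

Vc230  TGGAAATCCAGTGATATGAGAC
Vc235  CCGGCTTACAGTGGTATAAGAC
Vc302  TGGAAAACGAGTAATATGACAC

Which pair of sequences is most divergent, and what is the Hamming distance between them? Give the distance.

12

Pairwise Hamming distances:
  Vc230 vs Vc235: 8
  Vc230 vs Vc302: 4
  Vc235 vs Vc302: 12
The largest is 12, between Vc235 and Vc302.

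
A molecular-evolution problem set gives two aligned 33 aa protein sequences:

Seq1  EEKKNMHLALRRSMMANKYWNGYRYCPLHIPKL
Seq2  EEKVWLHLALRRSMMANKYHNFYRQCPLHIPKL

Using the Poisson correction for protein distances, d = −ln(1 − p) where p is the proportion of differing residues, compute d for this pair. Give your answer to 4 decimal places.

Differing sites — 4:K/V; 5:N/W; 6:M/L; 20:W/H; 22:G/F; 25:Y/Q.
p = 6/33 = 0.181818.
d = −ln(1 − 0.181818) = −ln(0.818182) = 0.2007.

0.2007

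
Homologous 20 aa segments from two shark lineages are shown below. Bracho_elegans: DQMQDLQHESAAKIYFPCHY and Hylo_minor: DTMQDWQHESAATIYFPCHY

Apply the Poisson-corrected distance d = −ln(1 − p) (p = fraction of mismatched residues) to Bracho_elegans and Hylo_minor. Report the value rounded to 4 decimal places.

The sequences differ at positions 2 (Q/T), 6 (L/W), 13 (K/T).
p = 3/20 = 0.150000.
d = −ln(1 − 0.150000) = −ln(0.850000) = 0.1625.

0.1625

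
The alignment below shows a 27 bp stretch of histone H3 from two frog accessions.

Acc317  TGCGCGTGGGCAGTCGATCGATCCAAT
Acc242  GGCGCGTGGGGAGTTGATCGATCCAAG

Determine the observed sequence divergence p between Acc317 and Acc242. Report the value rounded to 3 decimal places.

The sequences differ at positions 1 (T/G), 11 (C/G), 15 (C/T), 27 (T/G).
There are 4 differences over 27 sites, so p = 4/27 = 0.148.

0.148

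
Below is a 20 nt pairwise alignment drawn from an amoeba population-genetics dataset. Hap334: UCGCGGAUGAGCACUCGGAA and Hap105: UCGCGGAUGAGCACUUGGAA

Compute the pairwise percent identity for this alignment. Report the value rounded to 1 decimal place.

95.0%

The sequences differ at position 16 (C/U).
19 of the 20 sites match, so the percent identity is 19/20 × 100 = 95.0%.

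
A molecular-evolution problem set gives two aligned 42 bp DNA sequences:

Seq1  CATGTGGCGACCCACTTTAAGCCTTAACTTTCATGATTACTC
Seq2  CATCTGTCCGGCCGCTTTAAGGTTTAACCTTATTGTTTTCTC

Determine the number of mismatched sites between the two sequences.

The sequences differ at positions 4 (G/C), 7 (G/T), 9 (G/C), 10 (A/G), 11 (C/G), 14 (A/G), 22 (C/G), 23 (C/T), 29 (T/C), 32 (C/A), 33 (A/T), 36 (A/T), 39 (A/T).
That gives 13 mismatches out of 42 aligned sites, so the Hamming distance is 13.

13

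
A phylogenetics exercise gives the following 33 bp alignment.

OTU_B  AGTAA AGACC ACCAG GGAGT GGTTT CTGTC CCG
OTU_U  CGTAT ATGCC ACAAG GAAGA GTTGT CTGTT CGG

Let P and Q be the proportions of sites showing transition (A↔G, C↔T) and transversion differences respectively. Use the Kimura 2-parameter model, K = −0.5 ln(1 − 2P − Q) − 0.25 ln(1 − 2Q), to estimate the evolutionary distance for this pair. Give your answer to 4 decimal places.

Mismatches occur at site 1 (A→C, transversion), site 5 (A→T, transversion), site 7 (G→T, transversion), site 8 (A→G, transition), site 13 (C→A, transversion), site 17 (G→A, transition), site 20 (T→A, transversion), site 22 (G→T, transversion), site 24 (T→G, transversion), site 30 (C→T, transition), site 32 (C→G, transversion).
Of the 11 differences, 3 transitions and 8 transversions over 33 sites: P = 3/33 = 0.090909, Q = 8/33 = 0.242424.
d = −0.5·ln(0.575758) − 0.25·ln(0.515152) = −0.5·(-0.552068) − 0.25·(-0.663293) = 0.4419.

0.4419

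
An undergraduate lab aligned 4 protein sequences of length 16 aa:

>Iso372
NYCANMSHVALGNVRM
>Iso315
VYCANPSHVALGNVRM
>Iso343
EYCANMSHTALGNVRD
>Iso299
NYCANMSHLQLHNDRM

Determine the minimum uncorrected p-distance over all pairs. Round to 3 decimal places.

0.125

Pairwise Hamming distances:
  Iso372 vs Iso315: 2
  Iso372 vs Iso343: 3
  Iso372 vs Iso299: 4
  Iso315 vs Iso343: 4
  Iso315 vs Iso299: 6
  Iso343 vs Iso299: 6
The smallest is 2 mismatches, between Iso372 and Iso315; p = 2/16 = 0.125.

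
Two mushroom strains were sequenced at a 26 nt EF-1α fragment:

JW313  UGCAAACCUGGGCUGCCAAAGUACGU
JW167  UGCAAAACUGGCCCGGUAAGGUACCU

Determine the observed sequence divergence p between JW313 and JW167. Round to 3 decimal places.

0.269

The sequences differ at positions 7 (C/A), 12 (G/C), 14 (U/C), 16 (C/G), 17 (C/U), 20 (A/G), 25 (G/C).
There are 7 differences over 26 sites, so p = 7/26 = 0.269.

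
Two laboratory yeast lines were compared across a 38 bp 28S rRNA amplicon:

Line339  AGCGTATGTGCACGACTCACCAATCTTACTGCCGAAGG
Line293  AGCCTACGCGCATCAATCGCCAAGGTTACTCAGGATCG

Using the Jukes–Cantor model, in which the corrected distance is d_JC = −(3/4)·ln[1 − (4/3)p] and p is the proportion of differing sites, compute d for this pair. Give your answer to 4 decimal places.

0.5068

The sequences differ at positions 4 (G/C), 7 (T/C), 9 (T/C), 13 (C/T), 14 (G/C), 16 (C/A), 19 (A/G), 24 (T/G), 25 (C/G), 31 (G/C), 32 (C/A), 33 (C/G), 36 (A/T), 37 (G/C).
p = 14/38 = 0.368421.
d = −0.75 · ln(1 − (4/3)·0.368421) = −0.75 · ln(0.508772) = −0.75 · (-0.675755) = 0.5068.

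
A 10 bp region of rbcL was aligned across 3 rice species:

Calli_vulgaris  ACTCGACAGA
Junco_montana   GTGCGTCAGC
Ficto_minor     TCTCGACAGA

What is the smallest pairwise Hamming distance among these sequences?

Pairwise Hamming distances:
  Calli_vulgaris vs Junco_montana: 5
  Calli_vulgaris vs Ficto_minor: 1
  Junco_montana vs Ficto_minor: 5
The smallest is 1, between Calli_vulgaris and Ficto_minor.

1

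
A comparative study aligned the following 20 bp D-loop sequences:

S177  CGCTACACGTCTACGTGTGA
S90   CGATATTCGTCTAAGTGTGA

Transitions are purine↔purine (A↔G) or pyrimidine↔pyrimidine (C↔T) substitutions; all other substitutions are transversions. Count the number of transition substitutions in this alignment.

Differing sites — 3:C/A (Tv); 6:C/T (Ti); 7:A/T (Tv); 14:C/A (Tv).
Of the 4 differences, 1 transition and 3 transversions, so the answer is 1.

1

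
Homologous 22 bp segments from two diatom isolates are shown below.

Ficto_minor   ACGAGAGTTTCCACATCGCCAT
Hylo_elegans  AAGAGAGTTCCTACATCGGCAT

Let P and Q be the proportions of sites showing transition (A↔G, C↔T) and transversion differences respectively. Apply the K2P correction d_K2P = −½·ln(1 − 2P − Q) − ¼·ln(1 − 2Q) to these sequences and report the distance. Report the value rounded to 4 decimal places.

0.2094

The sequences differ at positions 2 (C/A, transversion), 10 (T/C, transition), 12 (C/T, transition), 19 (C/G, transversion).
Of the 4 differences, 2 transitions and 2 transversions over 22 sites: P = 2/22 = 0.090909, Q = 2/22 = 0.090909.
d = −0.5·ln(0.727273) − 0.25·ln(0.818182) = −0.5·(-0.318453) − 0.25·(-0.200670) = 0.2094.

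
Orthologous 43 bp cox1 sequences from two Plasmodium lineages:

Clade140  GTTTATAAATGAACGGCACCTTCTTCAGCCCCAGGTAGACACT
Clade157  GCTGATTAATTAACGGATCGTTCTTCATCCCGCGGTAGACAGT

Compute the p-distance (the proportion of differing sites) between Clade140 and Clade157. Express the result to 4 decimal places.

Mismatches occur at site 2 (T↔C), site 4 (T↔G), site 7 (A↔T), site 11 (G↔T), site 17 (C↔A), site 18 (A↔T), site 20 (C↔G), site 28 (G↔T), site 32 (C↔G), site 33 (A↔C), site 42 (C↔G).
There are 11 differences over 43 sites, so p = 11/43 = 0.2558.

0.2558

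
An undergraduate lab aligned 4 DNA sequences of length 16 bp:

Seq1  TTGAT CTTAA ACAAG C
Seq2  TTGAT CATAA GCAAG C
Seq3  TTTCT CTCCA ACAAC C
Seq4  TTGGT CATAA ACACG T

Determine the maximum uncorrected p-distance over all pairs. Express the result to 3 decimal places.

0.500

Pairwise Hamming distances:
  Seq1 vs Seq2: 2
  Seq1 vs Seq3: 5
  Seq1 vs Seq4: 4
  Seq2 vs Seq3: 7
  Seq2 vs Seq4: 4
  Seq3 vs Seq4: 8
The largest is 8 mismatches, between Seq3 and Seq4; p = 8/16 = 0.500.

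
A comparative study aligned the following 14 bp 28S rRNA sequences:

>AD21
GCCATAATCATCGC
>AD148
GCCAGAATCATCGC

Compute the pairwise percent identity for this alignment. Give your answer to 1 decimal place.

Differing sites — 5:T/G.
13 of the 14 sites match, so the percent identity is 13/14 × 100 = 92.9%.

92.9%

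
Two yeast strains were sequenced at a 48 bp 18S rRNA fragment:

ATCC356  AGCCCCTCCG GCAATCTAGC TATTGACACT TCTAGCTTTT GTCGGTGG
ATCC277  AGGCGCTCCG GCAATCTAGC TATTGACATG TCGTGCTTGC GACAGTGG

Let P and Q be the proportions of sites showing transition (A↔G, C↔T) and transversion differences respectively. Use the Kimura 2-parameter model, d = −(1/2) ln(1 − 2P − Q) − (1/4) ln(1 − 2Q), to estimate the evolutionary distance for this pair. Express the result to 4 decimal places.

The sequences differ at positions 3 (C/G, transversion), 5 (C/G, transversion), 29 (C/T, transition), 30 (T/G, transversion), 33 (T/G, transversion), 34 (A/T, transversion), 39 (T/G, transversion), 40 (T/C, transition), 42 (T/A, transversion), 44 (G/A, transition).
Of the 10 differences, 3 transitions and 7 transversions over 48 sites: P = 3/48 = 0.062500, Q = 7/48 = 0.145833.
d = −0.5·ln(0.729167) − 0.25·ln(0.708334) = −0.5·(-0.315852) − 0.25·(-0.344840) = 0.2441.

0.2441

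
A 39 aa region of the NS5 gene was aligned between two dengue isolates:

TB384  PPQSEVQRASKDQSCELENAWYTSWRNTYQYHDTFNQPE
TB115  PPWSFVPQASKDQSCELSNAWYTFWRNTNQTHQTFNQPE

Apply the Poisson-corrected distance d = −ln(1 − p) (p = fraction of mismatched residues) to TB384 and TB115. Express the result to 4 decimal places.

0.2624

Mismatches occur at site 3 (Q↔W), site 5 (E↔F), site 7 (Q↔P), site 8 (R↔Q), site 18 (E↔S), site 24 (S↔F), site 29 (Y↔N), site 31 (Y↔T), site 33 (D↔Q).
p = 9/39 = 0.230769.
d = −ln(1 − 0.230769) = −ln(0.769231) = 0.2624.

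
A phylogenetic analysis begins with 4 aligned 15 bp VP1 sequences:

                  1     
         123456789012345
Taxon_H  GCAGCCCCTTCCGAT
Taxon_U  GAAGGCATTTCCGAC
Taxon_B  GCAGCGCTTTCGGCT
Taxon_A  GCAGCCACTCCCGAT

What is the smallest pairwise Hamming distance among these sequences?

Pairwise Hamming distances:
  Taxon_H vs Taxon_U: 5
  Taxon_H vs Taxon_B: 4
  Taxon_H vs Taxon_A: 2
  Taxon_U vs Taxon_B: 7
  Taxon_U vs Taxon_A: 5
  Taxon_B vs Taxon_A: 6
The smallest is 2, between Taxon_H and Taxon_A.

2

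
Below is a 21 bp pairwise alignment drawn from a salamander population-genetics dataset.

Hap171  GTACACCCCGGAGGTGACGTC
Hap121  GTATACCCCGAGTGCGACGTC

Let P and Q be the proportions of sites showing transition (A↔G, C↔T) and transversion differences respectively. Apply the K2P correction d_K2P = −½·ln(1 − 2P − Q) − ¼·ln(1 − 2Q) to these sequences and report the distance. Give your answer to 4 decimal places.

Mismatches occur at site 4 (C↔T, transition), site 11 (G↔A, transition), site 12 (A↔G, transition), site 13 (G↔T, transversion), site 15 (T↔C, transition).
Of the 5 differences, 4 transitions and 1 transversion over 21 sites: P = 4/21 = 0.190476, Q = 1/21 = 0.047619.
d = −0.5·ln(0.571429) − 0.25·ln(0.904762) = −0.5·(-0.559615) − 0.25·(-0.100083) = 0.3048.

0.3048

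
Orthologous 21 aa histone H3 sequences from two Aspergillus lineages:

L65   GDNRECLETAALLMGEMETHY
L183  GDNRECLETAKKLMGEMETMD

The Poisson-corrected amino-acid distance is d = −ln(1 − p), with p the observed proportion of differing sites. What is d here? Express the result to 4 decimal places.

Mismatches occur at site 11 (A/K), site 12 (L/K), site 20 (H/M), site 21 (Y/D).
p = 4/21 = 0.190476.
d = −ln(1 − 0.190476) = −ln(0.809524) = 0.2113.

0.2113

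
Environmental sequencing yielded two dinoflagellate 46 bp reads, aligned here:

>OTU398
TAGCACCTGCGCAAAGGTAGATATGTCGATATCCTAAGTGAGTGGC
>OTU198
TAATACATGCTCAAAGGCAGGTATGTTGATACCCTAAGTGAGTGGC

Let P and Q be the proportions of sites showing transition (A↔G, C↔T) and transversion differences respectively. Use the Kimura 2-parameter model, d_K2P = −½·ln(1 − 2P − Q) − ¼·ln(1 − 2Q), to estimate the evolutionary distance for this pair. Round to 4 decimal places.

Differing sites — 3:G/A (Ti); 4:C/T (Ti); 7:C/A (Tv); 11:G/T (Tv); 18:T/C (Ti); 21:A/G (Ti); 27:C/T (Ti); 32:T/C (Ti).
Of the 8 differences, 6 transitions and 2 transversions over 46 sites: P = 6/46 = 0.130435, Q = 2/46 = 0.043478.
d = −0.5·ln(0.695652) − 0.25·ln(0.913044) = −0.5·(-0.362906) − 0.25·(-0.090971) = 0.2042.

0.2042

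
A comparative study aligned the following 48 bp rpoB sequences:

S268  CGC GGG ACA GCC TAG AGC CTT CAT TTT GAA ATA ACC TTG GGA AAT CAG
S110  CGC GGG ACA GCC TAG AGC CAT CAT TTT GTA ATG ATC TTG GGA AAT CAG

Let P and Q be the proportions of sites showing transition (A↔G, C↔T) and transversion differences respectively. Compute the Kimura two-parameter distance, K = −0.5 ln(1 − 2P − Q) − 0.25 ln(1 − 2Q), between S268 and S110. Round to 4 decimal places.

Mismatches occur at site 20 (T→A, transversion), site 29 (A→T, transversion), site 33 (A→G, transition), site 35 (C→T, transition).
Of the 4 differences, 2 transitions and 2 transversions over 48 sites: P = 2/48 = 0.041667, Q = 2/48 = 0.041667.
d = −0.5·ln(0.874999) − 0.25·ln(0.916666) = −0.5·(-0.133533) − 0.25·(-0.087012) = 0.0885.

0.0885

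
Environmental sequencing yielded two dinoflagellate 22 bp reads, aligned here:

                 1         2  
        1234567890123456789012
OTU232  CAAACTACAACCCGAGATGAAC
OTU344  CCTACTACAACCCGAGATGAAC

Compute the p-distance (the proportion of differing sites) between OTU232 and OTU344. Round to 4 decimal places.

Differing sites — 2:A/C; 3:A/T.
There are 2 differences over 22 sites, so p = 2/22 = 0.0909.

0.0909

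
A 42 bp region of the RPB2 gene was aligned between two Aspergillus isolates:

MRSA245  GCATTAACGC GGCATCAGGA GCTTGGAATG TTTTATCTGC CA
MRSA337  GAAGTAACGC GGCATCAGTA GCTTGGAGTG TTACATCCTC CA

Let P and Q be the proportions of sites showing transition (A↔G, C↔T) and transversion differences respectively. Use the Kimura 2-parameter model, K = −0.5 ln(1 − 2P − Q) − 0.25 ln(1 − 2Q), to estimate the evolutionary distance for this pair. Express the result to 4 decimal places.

Differing sites — 2:C/A (Tv); 4:T/G (Tv); 19:G/T (Tv); 28:A/G (Ti); 33:T/A (Tv); 34:T/C (Ti); 38:T/C (Ti); 39:G/T (Tv).
Of the 8 differences, 3 transitions and 5 transversions over 42 sites: P = 3/42 = 0.071429, Q = 5/42 = 0.119048.
d = −0.5·ln(0.738094) − 0.25·ln(0.761904) = −0.5·(-0.303684) − 0.25·(-0.271935) = 0.2198.

0.2198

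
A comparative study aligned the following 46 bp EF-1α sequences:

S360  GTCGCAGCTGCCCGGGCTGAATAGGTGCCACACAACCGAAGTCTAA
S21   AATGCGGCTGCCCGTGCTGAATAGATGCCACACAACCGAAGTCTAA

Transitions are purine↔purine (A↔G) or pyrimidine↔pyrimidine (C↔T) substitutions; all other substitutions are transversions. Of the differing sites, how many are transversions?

Differing sites — 1:G/A (Ti); 2:T/A (Tv); 3:C/T (Ti); 6:A/G (Ti); 15:G/T (Tv); 25:G/A (Ti).
Of the 6 differences, 4 transitions and 2 transversions, so the answer is 2.

2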